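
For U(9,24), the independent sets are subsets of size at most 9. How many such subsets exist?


Independent sets of U(9,24) are all subsets of size <= 9.
Count = C(24,0) + C(24,1) + C(24,2) + C(24,3) + C(24,4) + C(24,5) + C(24,6) + C(24,7) + C(24,8) + C(24,9)
     = 1 + 24 + 276 + 2024 + 10626 + 42504 + 134596 + 346104 + 735471 + 1307504
     = 2579130.

2579130


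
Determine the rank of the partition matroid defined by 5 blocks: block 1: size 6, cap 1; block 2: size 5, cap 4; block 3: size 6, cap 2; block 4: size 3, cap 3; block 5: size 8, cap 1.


Rank of a partition matroid = sum of min(|Si|, ci) for each block.
= min(6,1) + min(5,4) + min(6,2) + min(3,3) + min(8,1)
= 1 + 4 + 2 + 3 + 1
= 11.

11


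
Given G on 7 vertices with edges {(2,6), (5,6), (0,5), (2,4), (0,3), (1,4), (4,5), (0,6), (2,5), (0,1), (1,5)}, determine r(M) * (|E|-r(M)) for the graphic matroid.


r(M) = |V| - c = 7 - 1 = 6.
nullity = |E| - r(M) = 11 - 6 = 5.
Product = 6 * 5 = 30.

30


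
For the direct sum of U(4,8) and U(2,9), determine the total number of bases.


Bases of a direct sum M1 + M2: |B| = |B(M1)| * |B(M2)|.
|B(U(4,8))| = C(8,4) = 70.
|B(U(2,9))| = C(9,2) = 36.
Total bases = 70 * 36 = 2520.

2520


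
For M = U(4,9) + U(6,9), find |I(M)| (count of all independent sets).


For a direct sum, |I(M1+M2)| = |I(M1)| * |I(M2)|.
|I(U(4,9))| = sum C(9,k) for k=0..4 = 256.
|I(U(6,9))| = sum C(9,k) for k=0..6 = 466.
Total = 256 * 466 = 119296.

119296


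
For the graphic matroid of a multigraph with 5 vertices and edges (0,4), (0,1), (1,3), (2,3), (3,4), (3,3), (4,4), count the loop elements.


In a graphic matroid, a loop is a self-loop edge (u,u) with rank 0.
Examining all 7 edges for self-loops...
Self-loops found: (3,3), (4,4)
Number of loops = 2.

2


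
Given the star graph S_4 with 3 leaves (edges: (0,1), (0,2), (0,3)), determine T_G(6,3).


A star on 4 vertices is a tree with 3 edges.
T(x,y) = x^(3) for any tree.
T(6,3) = 6^3 = 216.

216


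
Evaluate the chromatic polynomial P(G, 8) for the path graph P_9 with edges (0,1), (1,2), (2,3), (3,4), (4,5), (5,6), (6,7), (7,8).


P(P_9, k) = k * (k-1)^(8).
P(8) = 8 * 7^8 = 8 * 5764801 = 46118408.

46118408


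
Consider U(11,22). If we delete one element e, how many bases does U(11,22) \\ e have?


Deleting e from U(11,22) gives U(11,21) since n > r.
Bases of U(11,21) = C(21,11) = 352716.

352716


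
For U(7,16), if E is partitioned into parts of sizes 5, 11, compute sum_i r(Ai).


r(Ai) = min(|Ai|, 7) for each part.
Sum = min(5,7) + min(11,7)
    = 5 + 7
    = 12.

12


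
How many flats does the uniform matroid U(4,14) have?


Flats of U(4,14): every subset of size < 4 is a flat, plus E itself.
Count = (14 choose 0) + (14 choose 1) + (14 choose 2) + (14 choose 3) + 1
     = 1 + 14 + 91 + 364 + 1
     = 471.

471


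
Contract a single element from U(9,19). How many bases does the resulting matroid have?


Contracting e from U(9,19) gives U(8,18).
Bases of U(8,18) = C(18,8) = 43758.

43758


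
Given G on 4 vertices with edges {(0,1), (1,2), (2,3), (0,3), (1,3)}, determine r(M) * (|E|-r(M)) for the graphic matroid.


r(M) = |V| - c = 4 - 1 = 3.
nullity = |E| - r(M) = 5 - 3 = 2.
Product = 3 * 2 = 6.

6


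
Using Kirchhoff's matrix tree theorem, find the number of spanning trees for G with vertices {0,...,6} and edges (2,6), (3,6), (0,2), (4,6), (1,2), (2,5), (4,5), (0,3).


By Kirchhoff's matrix tree theorem, the number of spanning trees equals
the determinant of any cofactor of the Laplacian matrix L.
G has 7 vertices and 8 edges.
Computing the (6 x 6) cofactor determinant gives 15.

15


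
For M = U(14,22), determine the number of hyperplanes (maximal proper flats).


Hyperplanes of U(14,22) are flats of rank 13.
In a uniform matroid, these are exactly the (13)-element subsets.
Count = C(22,13) = 497420.

497420


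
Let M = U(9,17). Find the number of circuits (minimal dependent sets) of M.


In U(9,17), circuits are the (10)-element subsets.
Any set of 10 elements is dependent, and removing any one element gives
an independent set of size 9, so it is a minimal dependent set.
Number of circuits = C(17,10) = 19448.

19448


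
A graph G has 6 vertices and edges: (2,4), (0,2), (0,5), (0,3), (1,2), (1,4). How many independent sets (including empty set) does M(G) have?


An independent set in a graphic matroid is an acyclic edge subset.
G has 6 vertices and 6 edges.
Enumerate all 2^6 = 64 subsets, checking for acyclicity.
Total independent sets = 56.

56


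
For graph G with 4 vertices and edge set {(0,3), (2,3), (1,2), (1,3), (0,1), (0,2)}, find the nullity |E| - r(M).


Cycle rank (nullity) = |E| - r(M) = |E| - (|V| - c).
|E| = 6, |V| = 4, c = 1.
Nullity = 6 - (4 - 1) = 6 - 3 = 3.

3


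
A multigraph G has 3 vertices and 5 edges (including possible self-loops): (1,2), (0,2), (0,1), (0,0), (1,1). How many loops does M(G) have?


In a graphic matroid, a loop is a self-loop edge (u,u) with rank 0.
Examining all 5 edges for self-loops...
Self-loops found: (0,0), (1,1)
Number of loops = 2.

2


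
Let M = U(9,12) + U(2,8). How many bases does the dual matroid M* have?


(M1+M2)* = M1* + M2*.
M1* = U(3,12), bases: C(12,3) = 220.
M2* = U(6,8), bases: C(8,6) = 28.
|B(M*)| = 220 * 28 = 6160.

6160


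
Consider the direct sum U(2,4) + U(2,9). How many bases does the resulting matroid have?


Bases of a direct sum M1 + M2: |B| = |B(M1)| * |B(M2)|.
|B(U(2,4))| = C(4,2) = 6.
|B(U(2,9))| = C(9,2) = 36.
Total bases = 6 * 36 = 216.

216


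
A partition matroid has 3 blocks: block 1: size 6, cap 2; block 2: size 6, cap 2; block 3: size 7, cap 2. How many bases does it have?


A basis picks exactly ci elements from block i.
Number of bases = product of C(|Si|, ci).
= C(6,2) * C(6,2) * C(7,2)
= 15 * 15 * 21
= 4725.

4725


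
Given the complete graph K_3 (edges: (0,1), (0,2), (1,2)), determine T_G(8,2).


T(K_3; x,y) = x^2 + x + y.
T(8,2) = 64 + 8 + 2 = 74.

74


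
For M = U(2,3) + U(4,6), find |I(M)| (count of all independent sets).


For a direct sum, |I(M1+M2)| = |I(M1)| * |I(M2)|.
|I(U(2,3))| = sum C(3,k) for k=0..2 = 7.
|I(U(4,6))| = sum C(6,k) for k=0..4 = 57.
Total = 7 * 57 = 399.

399


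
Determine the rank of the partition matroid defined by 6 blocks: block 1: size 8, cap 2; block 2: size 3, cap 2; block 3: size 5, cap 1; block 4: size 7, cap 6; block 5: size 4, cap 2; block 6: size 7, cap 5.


Rank of a partition matroid = sum of min(|Si|, ci) for each block.
= min(8,2) + min(3,2) + min(5,1) + min(7,6) + min(4,2) + min(7,5)
= 2 + 2 + 1 + 6 + 2 + 5
= 18.

18


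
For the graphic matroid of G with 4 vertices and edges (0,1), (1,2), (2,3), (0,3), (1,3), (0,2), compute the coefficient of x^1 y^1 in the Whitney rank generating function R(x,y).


R(x,y) = sum over A in 2^E of x^(r(E)-r(A)) * y^(|A|-r(A)).
G has 4 vertices, 6 edges. r(E) = 3.
Enumerate all 2^6 = 64 subsets.
Count subsets with r(E)-r(A)=1 and |A|-r(A)=1: 4.

4


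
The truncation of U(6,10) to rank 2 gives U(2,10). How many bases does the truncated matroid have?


Truncating U(6,10) to rank 2 gives U(2,10).
Bases of U(2,10) are all 2-element subsets of 10 elements.
Number of bases = C(10,2) = 10! / (2! * 8!) = 45.

45


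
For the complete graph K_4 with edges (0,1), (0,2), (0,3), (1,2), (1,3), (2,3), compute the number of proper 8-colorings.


P(K_4, k) = k(k-1)(k-2)...(k-3).
P(8) = (8) * (7) * (6) * (5) = 1680.

1680


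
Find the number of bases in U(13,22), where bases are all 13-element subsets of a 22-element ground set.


Bases of U(13,22) are all 13-element subsets of the 22-element ground set.
Number of bases = C(22,13).
C(22,13) = 22! / (13! * 9!) = 497420.

497420


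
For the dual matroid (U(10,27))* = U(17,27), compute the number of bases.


The dual of U(r,n) is U(n-r, n) = U(17,27).
Bases of U(17,27) are all (17)-element subsets.
|B(M*)| = (27 choose 17) = 8436285.

8436285


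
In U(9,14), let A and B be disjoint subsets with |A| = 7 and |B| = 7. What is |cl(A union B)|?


|A union B| = 7 + 7 = 14 (disjoint).
In U(9,14), cl(S) = S if |S| < 9, else cl(S) = E.
Since 14 >= 9, cl(A union B) = E.
|cl(A union B)| = 14.

14


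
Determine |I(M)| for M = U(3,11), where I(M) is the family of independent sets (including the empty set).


Independent sets of U(3,11) are all subsets of size <= 3.
Count = (11 choose 0) + (11 choose 1) + (11 choose 2) + (11 choose 3)
     = 1 + 11 + 55 + 165
     = 232.

232


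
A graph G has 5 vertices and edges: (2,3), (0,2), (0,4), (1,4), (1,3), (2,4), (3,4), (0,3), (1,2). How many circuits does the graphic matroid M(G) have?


A circuit in a graphic matroid = edge set of a simple cycle.
G has 5 vertices and 9 edges.
Enumerating all minimal edge subsets forming cycles...
Total circuits found: 22.

22


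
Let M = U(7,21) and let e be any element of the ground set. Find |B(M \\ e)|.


Deleting e from U(7,21) gives U(7,20) since n > r.
Bases of U(7,20) = C(20,7) = 20! / (7! * 13!) = 77520.

77520


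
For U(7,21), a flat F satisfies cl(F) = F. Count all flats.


Flats of U(7,21): every subset of size < 7 is a flat, plus E itself.
Count = (21 choose 0) + (21 choose 1) + (21 choose 2) + (21 choose 3) + (21 choose 4) + (21 choose 5) + (21 choose 6) + 1
     = 1 + 21 + 210 + 1330 + 5985 + 20349 + 54264 + 1
     = 82161.

82161


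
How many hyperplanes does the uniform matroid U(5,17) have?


Hyperplanes of U(5,17) are flats of rank 4.
In a uniform matroid, these are exactly the (4)-element subsets.
Count = C(17,4) = (17 * 16 * 15 * 14) / (1 * 2 * 3 * 4) = 2380.

2380


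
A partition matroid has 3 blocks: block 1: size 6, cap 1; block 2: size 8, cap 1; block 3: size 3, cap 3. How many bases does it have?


A basis picks exactly ci elements from block i.
Number of bases = product of C(|Si|, ci).
= C(6,1) * C(8,1) * C(3,3)
= 6 * 8 * 1
= 48.

48


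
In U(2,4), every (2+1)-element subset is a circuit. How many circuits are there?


In U(2,4), circuits are the (3)-element subsets.
Any set of 3 elements is dependent, and removing any one element gives
an independent set of size 2, so it is a minimal dependent set.
Number of circuits = (4 choose 3) = 4.

4


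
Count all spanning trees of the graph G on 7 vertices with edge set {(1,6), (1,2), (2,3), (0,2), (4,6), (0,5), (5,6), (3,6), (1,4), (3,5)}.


By Kirchhoff's matrix tree theorem, the number of spanning trees equals
the determinant of any cofactor of the Laplacian matrix L.
G has 7 vertices and 10 edges.
Computing the (6 x 6) cofactor determinant gives 94.

94


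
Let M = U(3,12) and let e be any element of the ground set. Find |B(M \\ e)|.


Deleting e from U(3,12) gives U(3,11) since n > r.
Bases of U(3,11) = (11 choose 3) = 165.

165


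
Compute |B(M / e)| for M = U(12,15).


Contracting e from U(12,15) gives U(11,14).
Bases of U(11,14) = C(14,11) = 14! / (11! * 3!) = 364.

364


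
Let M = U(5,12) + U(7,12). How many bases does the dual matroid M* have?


(M1+M2)* = M1* + M2*.
M1* = U(7,12), bases: C(12,7) = 792.
M2* = U(5,12), bases: C(12,5) = 792.
|B(M*)| = 792 * 792 = 627264.

627264


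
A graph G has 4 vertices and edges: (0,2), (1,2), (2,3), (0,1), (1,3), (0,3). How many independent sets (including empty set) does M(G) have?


An independent set in a graphic matroid is an acyclic edge subset.
G has 4 vertices and 6 edges.
Enumerate all 2^6 = 64 subsets, checking for acyclicity.
Total independent sets = 38.

38


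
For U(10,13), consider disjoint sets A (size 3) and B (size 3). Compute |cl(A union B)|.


|A union B| = 3 + 3 = 6 (disjoint).
In U(10,13), cl(S) = S if |S| < 10, else cl(S) = E.
Since 6 < 10, cl(A union B) = A union B.
|cl(A union B)| = 6.

6


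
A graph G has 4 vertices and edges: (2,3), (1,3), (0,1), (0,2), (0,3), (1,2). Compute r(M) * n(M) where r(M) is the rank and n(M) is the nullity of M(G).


r(M) = |V| - c = 4 - 1 = 3.
nullity = |E| - r(M) = 6 - 3 = 3.
Product = 3 * 3 = 9.

9


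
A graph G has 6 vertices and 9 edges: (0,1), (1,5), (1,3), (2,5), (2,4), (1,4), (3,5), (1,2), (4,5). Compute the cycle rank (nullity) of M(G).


Cycle rank (nullity) = |E| - r(M) = |E| - (|V| - c).
|E| = 9, |V| = 6, c = 1.
Nullity = 9 - (6 - 1) = 9 - 5 = 4.

4


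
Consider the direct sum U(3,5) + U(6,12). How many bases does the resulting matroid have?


Bases of a direct sum M1 + M2: |B| = |B(M1)| * |B(M2)|.
|B(U(3,5))| = C(5,3) = 10.
|B(U(6,12))| = C(12,6) = 924.
Total bases = 10 * 924 = 9240.

9240


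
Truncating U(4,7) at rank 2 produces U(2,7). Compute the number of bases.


Truncating U(4,7) to rank 2 gives U(2,7).
Bases of U(2,7) are all 2-element subsets of 7 elements.
Number of bases = (7 choose 2) = 21.

21


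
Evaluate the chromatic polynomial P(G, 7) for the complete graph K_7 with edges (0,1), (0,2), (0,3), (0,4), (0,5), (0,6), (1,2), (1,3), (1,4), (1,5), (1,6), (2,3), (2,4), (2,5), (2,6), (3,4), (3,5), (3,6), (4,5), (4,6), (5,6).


P(K_7, k) = k(k-1)(k-2)...(k-6).
P(7) = (7) * (6) * (5) * (4) * (3) * (2) * (1) = 5040.

5040


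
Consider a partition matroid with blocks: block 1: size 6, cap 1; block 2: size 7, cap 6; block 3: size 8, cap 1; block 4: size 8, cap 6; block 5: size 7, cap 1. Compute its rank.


Rank of a partition matroid = sum of min(|Si|, ci) for each block.
= min(6,1) + min(7,6) + min(8,1) + min(8,6) + min(7,1)
= 1 + 6 + 1 + 6 + 1
= 15.

15


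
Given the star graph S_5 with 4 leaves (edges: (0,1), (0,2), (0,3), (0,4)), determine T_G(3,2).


A star on 5 vertices is a tree with 4 edges.
T(x,y) = x^(4) for any tree.
T(3,2) = 3^4 = 81.

81


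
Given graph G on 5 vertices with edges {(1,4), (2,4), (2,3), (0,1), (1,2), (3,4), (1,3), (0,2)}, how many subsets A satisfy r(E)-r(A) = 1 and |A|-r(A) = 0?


R(x,y) = sum over A in 2^E of x^(r(E)-r(A)) * y^(|A|-r(A)).
G has 5 vertices, 8 edges. r(E) = 4.
Enumerate all 2^8 = 256 subsets.
Count subsets with r(E)-r(A)=1 and |A|-r(A)=0: 51.

51


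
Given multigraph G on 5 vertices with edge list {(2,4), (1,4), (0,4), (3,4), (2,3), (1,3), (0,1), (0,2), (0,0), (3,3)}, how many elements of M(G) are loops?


In a graphic matroid, a loop is a self-loop edge (u,u) with rank 0.
Examining all 10 edges for self-loops...
Self-loops found: (0,0), (3,3)
Number of loops = 2.

2


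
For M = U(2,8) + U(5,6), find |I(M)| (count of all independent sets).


For a direct sum, |I(M1+M2)| = |I(M1)| * |I(M2)|.
|I(U(2,8))| = sum C(8,k) for k=0..2 = 37.
|I(U(5,6))| = sum C(6,k) for k=0..5 = 63.
Total = 37 * 63 = 2331.

2331


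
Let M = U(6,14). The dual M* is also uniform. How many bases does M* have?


The dual of U(r,n) is U(n-r, n) = U(8,14).
Bases of U(8,14) are all (8)-element subsets.
|B(M*)| = C(14,8) = 3003.

3003


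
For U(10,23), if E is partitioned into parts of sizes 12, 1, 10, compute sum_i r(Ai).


r(Ai) = min(|Ai|, 10) for each part.
Sum = min(12,10) + min(1,10) + min(10,10)
    = 10 + 1 + 10
    = 21.

21


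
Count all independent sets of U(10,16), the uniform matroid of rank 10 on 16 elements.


Independent sets of U(10,16) are all subsets of size <= 10.
Count = C(16,0) + C(16,1) + C(16,2) + C(16,3) + C(16,4) + C(16,5) + C(16,6) + C(16,7) + C(16,8) + C(16,9) + C(16,10)
     = 1 + 16 + 120 + 560 + 1820 + 4368 + 8008 + 11440 + 12870 + 11440 + 8008
     = 58651.

58651


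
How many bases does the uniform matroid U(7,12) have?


Bases of U(7,12) are all 7-element subsets of the 12-element ground set.
Number of bases = C(12,7).
(12 choose 7) = 792.

792


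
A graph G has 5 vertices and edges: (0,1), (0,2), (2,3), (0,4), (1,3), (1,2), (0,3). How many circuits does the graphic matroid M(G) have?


A circuit in a graphic matroid = edge set of a simple cycle.
G has 5 vertices and 7 edges.
Enumerating all minimal edge subsets forming cycles...
Total circuits found: 7.

7


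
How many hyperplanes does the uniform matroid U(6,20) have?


Hyperplanes of U(6,20) are flats of rank 5.
In a uniform matroid, these are exactly the (5)-element subsets.
Count = C(20,5) = 20! / (5! * 15!) = 15504.

15504


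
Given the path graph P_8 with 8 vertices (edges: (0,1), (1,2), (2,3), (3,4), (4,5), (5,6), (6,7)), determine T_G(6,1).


A path on 8 vertices is a tree with 7 edges.
T(x,y) = x^(7) for any tree.
T(6,1) = 6^7 = 279936.

279936


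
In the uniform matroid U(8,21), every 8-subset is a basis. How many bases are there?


Bases of U(8,21) are all 8-element subsets of the 21-element ground set.
Number of bases = C(21,8).
(21 choose 8) = 203490.

203490


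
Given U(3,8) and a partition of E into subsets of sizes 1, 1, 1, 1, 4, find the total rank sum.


r(Ai) = min(|Ai|, 3) for each part.
Sum = min(1,3) + min(1,3) + min(1,3) + min(1,3) + min(4,3)
    = 1 + 1 + 1 + 1 + 3
    = 7.

7


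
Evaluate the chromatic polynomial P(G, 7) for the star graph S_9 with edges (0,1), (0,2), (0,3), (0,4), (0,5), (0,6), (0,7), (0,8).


P(tree, k) = k * (k-1)^(8) for any tree on 9 vertices.
P(7) = 7 * 6^8 = 7 * 1679616 = 11757312.

11757312


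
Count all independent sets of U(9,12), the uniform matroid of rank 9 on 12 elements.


Independent sets of U(9,12) are all subsets of size <= 9.
Count = C(12,0) + C(12,1) + C(12,2) + C(12,3) + C(12,4) + C(12,5) + C(12,6) + C(12,7) + C(12,8) + C(12,9)
     = 1 + 12 + 66 + 220 + 495 + 792 + 924 + 792 + 495 + 220
     = 4017.

4017


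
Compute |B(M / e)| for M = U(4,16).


Contracting e from U(4,16) gives U(3,15).
Bases of U(3,15) = C(15,3) = 15! / (3! * 12!) = 455.

455


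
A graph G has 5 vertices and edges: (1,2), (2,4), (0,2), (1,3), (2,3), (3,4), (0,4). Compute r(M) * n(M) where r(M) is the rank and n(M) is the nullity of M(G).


r(M) = |V| - c = 5 - 1 = 4.
nullity = |E| - r(M) = 7 - 4 = 3.
Product = 4 * 3 = 12.

12


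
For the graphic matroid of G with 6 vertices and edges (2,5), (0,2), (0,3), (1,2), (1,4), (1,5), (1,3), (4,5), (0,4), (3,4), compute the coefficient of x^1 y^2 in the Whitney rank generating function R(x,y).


R(x,y) = sum over A in 2^E of x^(r(E)-r(A)) * y^(|A|-r(A)).
G has 6 vertices, 10 edges. r(E) = 5.
Enumerate all 2^10 = 1024 subsets.
Count subsets with r(E)-r(A)=1 and |A|-r(A)=2: 34.

34


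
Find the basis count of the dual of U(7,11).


The dual of U(r,n) is U(n-r, n) = U(4,11).
Bases of U(4,11) are all (4)-element subsets.
|B(M*)| = C(11,4) = (11 * 10 * 9 * 8) / (1 * 2 * 3 * 4) = 330.

330


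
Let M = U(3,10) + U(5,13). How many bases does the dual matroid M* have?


(M1+M2)* = M1* + M2*.
M1* = U(7,10), bases: C(10,7) = 120.
M2* = U(8,13), bases: C(13,8) = 1287.
|B(M*)| = 120 * 1287 = 154440.

154440


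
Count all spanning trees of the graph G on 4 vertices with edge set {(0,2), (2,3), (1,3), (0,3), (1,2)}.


By Kirchhoff's matrix tree theorem, the number of spanning trees equals
the determinant of any cofactor of the Laplacian matrix L.
G has 4 vertices and 5 edges.
Computing the (3 x 3) cofactor determinant gives 8.

8


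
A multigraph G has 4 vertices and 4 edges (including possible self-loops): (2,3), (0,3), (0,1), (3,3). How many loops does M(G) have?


In a graphic matroid, a loop is a self-loop edge (u,u) with rank 0.
Examining all 4 edges for self-loops...
Self-loops found: (3,3)
Number of loops = 1.

1


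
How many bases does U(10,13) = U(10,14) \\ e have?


Deleting e from U(10,14) gives U(10,13) since n > r.
Bases of U(10,13) = C(13,10) = 13! / (10! * 3!) = 286.

286


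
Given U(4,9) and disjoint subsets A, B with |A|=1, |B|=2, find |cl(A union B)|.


|A union B| = 1 + 2 = 3 (disjoint).
In U(4,9), cl(S) = S if |S| < 4, else cl(S) = E.
Since 3 < 4, cl(A union B) = A union B.
|cl(A union B)| = 3.

3


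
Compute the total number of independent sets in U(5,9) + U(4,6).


For a direct sum, |I(M1+M2)| = |I(M1)| * |I(M2)|.
|I(U(5,9))| = sum C(9,k) for k=0..5 = 382.
|I(U(4,6))| = sum C(6,k) for k=0..4 = 57.
Total = 382 * 57 = 21774.

21774


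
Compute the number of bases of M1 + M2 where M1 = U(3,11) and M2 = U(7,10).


Bases of a direct sum M1 + M2: |B| = |B(M1)| * |B(M2)|.
|B(U(3,11))| = C(11,3) = 165.
|B(U(7,10))| = C(10,7) = 120.
Total bases = 165 * 120 = 19800.

19800


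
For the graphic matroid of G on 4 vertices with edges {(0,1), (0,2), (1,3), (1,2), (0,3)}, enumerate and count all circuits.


A circuit in a graphic matroid = edge set of a simple cycle.
G has 4 vertices and 5 edges.
Enumerating all minimal edge subsets forming cycles...
Total circuits found: 3.

3


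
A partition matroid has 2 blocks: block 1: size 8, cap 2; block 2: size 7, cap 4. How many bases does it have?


A basis picks exactly ci elements from block i.
Number of bases = product of C(|Si|, ci).
= C(8,2) * C(7,4)
= 28 * 35
= 980.

980


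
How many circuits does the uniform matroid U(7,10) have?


In U(7,10), circuits are the (8)-element subsets.
Any set of 8 elements is dependent, and removing any one element gives
an independent set of size 7, so it is a minimal dependent set.
Number of circuits = (10 choose 8) = 45.

45


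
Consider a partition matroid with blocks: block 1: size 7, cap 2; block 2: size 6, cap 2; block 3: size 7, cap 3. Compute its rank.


Rank of a partition matroid = sum of min(|Si|, ci) for each block.
= min(7,2) + min(6,2) + min(7,3)
= 2 + 2 + 3
= 7.

7


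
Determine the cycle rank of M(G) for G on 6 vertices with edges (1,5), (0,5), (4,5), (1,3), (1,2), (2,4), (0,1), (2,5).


Cycle rank (nullity) = |E| - r(M) = |E| - (|V| - c).
|E| = 8, |V| = 6, c = 1.
Nullity = 8 - (6 - 1) = 8 - 5 = 3.

3


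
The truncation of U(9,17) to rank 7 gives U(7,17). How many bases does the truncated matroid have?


Truncating U(9,17) to rank 7 gives U(7,17).
Bases of U(7,17) are all 7-element subsets of 17 elements.
Number of bases = C(17,7) = 17! / (7! * 10!) = 19448.

19448


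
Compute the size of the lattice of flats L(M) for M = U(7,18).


Flats of U(7,18): every subset of size < 7 is a flat, plus E itself.
Count = (18 choose 0) + (18 choose 1) + (18 choose 2) + (18 choose 3) + (18 choose 4) + (18 choose 5) + (18 choose 6) + 1
     = 1 + 18 + 153 + 816 + 3060 + 8568 + 18564 + 1
     = 31181.

31181


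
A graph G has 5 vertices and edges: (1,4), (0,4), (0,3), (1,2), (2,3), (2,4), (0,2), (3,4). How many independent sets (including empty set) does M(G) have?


An independent set in a graphic matroid is an acyclic edge subset.
G has 5 vertices and 8 edges.
Enumerate all 2^8 = 256 subsets, checking for acyclicity.
Total independent sets = 128.

128


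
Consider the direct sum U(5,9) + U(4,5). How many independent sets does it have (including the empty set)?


For a direct sum, |I(M1+M2)| = |I(M1)| * |I(M2)|.
|I(U(5,9))| = sum C(9,k) for k=0..5 = 382.
|I(U(4,5))| = sum C(5,k) for k=0..4 = 31.
Total = 382 * 31 = 11842.

11842


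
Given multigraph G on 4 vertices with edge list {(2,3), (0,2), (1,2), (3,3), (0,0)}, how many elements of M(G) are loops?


In a graphic matroid, a loop is a self-loop edge (u,u) with rank 0.
Examining all 5 edges for self-loops...
Self-loops found: (3,3), (0,0)
Number of loops = 2.

2


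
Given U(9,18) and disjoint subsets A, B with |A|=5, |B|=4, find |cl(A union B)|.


|A union B| = 5 + 4 = 9 (disjoint).
In U(9,18), cl(S) = S if |S| < 9, else cl(S) = E.
Since 9 >= 9, cl(A union B) = E.
|cl(A union B)| = 18.

18


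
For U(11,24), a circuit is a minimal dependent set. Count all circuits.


In U(11,24), circuits are the (12)-element subsets.
Any set of 12 elements is dependent, and removing any one element gives
an independent set of size 11, so it is a minimal dependent set.
Number of circuits = (24 choose 12) = 2704156.

2704156


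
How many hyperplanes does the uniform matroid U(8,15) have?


Hyperplanes of U(8,15) are flats of rank 7.
In a uniform matroid, these are exactly the (7)-element subsets.
Count = (15 choose 7) = 6435.

6435


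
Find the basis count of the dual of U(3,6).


The dual of U(r,n) is U(n-r, n) = U(3,6).
Bases of U(3,6) are all (3)-element subsets.
|B(M*)| = C(6,3) = (6 * 5 * 4) / (1 * 2 * 3) = 20.

20


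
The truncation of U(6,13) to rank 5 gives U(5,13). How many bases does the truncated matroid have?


Truncating U(6,13) to rank 5 gives U(5,13).
Bases of U(5,13) are all 5-element subsets of 13 elements.
Number of bases = C(13,5) = 13! / (5! * 8!) = 1287.

1287


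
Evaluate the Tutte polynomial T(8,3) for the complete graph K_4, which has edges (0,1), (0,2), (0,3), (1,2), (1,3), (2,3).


T(K_4; x,y) = x^3 + 3x^2 + 4xy + 2x + y^3 + 3y^2 + 2y.
Substituting x=8, y=3:
= 512 + 192 + 96 + 16 + 27 + 27 + 6
= 876.

876


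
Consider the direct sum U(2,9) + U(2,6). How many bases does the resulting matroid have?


Bases of a direct sum M1 + M2: |B| = |B(M1)| * |B(M2)|.
|B(U(2,9))| = C(9,2) = 36.
|B(U(2,6))| = C(6,2) = 15.
Total bases = 36 * 15 = 540.

540


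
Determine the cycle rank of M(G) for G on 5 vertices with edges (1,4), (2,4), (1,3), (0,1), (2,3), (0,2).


Cycle rank (nullity) = |E| - r(M) = |E| - (|V| - c).
|E| = 6, |V| = 5, c = 1.
Nullity = 6 - (5 - 1) = 6 - 4 = 2.

2


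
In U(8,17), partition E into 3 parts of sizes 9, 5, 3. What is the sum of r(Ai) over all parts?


r(Ai) = min(|Ai|, 8) for each part.
Sum = min(9,8) + min(5,8) + min(3,8)
    = 8 + 5 + 3
    = 16.

16


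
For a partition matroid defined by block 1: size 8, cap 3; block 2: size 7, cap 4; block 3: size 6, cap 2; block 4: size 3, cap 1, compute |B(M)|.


A basis picks exactly ci elements from block i.
Number of bases = product of C(|Si|, ci).
= C(8,3) * C(7,4) * C(6,2) * C(3,1)
= 56 * 35 * 15 * 3
= 88200.

88200


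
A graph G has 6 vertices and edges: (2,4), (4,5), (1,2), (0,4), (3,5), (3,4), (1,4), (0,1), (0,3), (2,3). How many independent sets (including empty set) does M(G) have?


An independent set in a graphic matroid is an acyclic edge subset.
G has 6 vertices and 10 edges.
Enumerate all 2^10 = 1024 subsets, checking for acyclicity.
Total independent sets = 450.

450


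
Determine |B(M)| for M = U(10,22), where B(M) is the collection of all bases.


Bases of U(10,22) are all 10-element subsets of the 22-element ground set.
Number of bases = C(22,10).
(22 choose 10) = 646646.

646646


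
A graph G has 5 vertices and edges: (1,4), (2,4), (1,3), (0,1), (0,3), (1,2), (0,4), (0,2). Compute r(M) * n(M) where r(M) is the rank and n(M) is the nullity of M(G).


r(M) = |V| - c = 5 - 1 = 4.
nullity = |E| - r(M) = 8 - 4 = 4.
Product = 4 * 4 = 16.

16


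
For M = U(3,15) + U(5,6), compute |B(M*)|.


(M1+M2)* = M1* + M2*.
M1* = U(12,15), bases: C(15,12) = 455.
M2* = U(1,6), bases: C(6,1) = 6.
|B(M*)| = 455 * 6 = 2730.

2730


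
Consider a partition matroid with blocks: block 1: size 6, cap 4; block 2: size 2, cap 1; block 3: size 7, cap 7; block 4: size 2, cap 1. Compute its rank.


Rank of a partition matroid = sum of min(|Si|, ci) for each block.
= min(6,4) + min(2,1) + min(7,7) + min(2,1)
= 4 + 1 + 7 + 1
= 13.

13


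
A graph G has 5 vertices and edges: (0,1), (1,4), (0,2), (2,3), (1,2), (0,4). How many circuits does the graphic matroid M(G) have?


A circuit in a graphic matroid = edge set of a simple cycle.
G has 5 vertices and 6 edges.
Enumerating all minimal edge subsets forming cycles...
Total circuits found: 3.

3


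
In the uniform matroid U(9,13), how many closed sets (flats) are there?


Flats of U(9,13): every subset of size < 9 is a flat, plus E itself.
Count = (13 choose 0) + (13 choose 1) + (13 choose 2) + (13 choose 3) + (13 choose 4) + (13 choose 5) + (13 choose 6) + (13 choose 7) + (13 choose 8) + 1
     = 1 + 13 + 78 + 286 + 715 + 1287 + 1716 + 1716 + 1287 + 1
     = 7100.

7100


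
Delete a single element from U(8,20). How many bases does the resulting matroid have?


Deleting e from U(8,20) gives U(8,19) since n > r.
Bases of U(8,19) = (19 choose 8) = 75582.

75582


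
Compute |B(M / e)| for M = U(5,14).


Contracting e from U(5,14) gives U(4,13).
Bases of U(4,13) = C(13,4) = 13! / (4! * 9!) = 715.

715


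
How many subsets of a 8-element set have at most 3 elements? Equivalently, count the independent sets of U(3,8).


Independent sets of U(3,8) are all subsets of size <= 3.
Count = C(8,0) + C(8,1) + C(8,2) + C(8,3)
     = 1 + 8 + 28 + 56
     = 93.

93


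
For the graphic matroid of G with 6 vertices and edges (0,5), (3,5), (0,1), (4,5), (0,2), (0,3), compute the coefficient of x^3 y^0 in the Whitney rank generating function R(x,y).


R(x,y) = sum over A in 2^E of x^(r(E)-r(A)) * y^(|A|-r(A)).
G has 6 vertices, 6 edges. r(E) = 5.
Enumerate all 2^6 = 64 subsets.
Count subsets with r(E)-r(A)=3 and |A|-r(A)=0: 15.

15


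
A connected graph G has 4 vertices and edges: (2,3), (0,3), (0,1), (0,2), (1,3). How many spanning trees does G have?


By Kirchhoff's matrix tree theorem, the number of spanning trees equals
the determinant of any cofactor of the Laplacian matrix L.
G has 4 vertices and 5 edges.
Computing the (3 x 3) cofactor determinant gives 8.

8


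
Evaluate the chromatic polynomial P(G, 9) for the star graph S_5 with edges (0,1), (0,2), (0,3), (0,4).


P(tree, k) = k * (k-1)^(4) for any tree on 5 vertices.
P(9) = 9 * 8^4 = 9 * 4096 = 36864.

36864


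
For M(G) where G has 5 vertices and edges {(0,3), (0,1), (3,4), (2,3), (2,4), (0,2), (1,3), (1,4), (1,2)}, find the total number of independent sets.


An independent set in a graphic matroid is an acyclic edge subset.
G has 5 vertices and 9 edges.
Enumerate all 2^9 = 512 subsets, checking for acyclicity.
Total independent sets = 198.

198


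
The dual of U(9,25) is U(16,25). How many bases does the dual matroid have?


The dual of U(r,n) is U(n-r, n) = U(16,25).
Bases of U(16,25) are all (16)-element subsets.
|B(M*)| = C(25,16) = 25! / (16! * 9!) = 2042975.

2042975


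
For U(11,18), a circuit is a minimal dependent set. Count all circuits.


In U(11,18), circuits are the (12)-element subsets.
Any set of 12 elements is dependent, and removing any one element gives
an independent set of size 11, so it is a minimal dependent set.
Number of circuits = (18 choose 12) = 18564.

18564


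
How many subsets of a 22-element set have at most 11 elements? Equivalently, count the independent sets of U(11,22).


Independent sets of U(11,22) are all subsets of size <= 11.
Count = C(22,0) + C(22,1) + C(22,2) + C(22,3) + C(22,4) + C(22,5) + C(22,6) + C(22,7) + C(22,8) + C(22,9) + C(22,10) + C(22,11)
     = 1 + 22 + 231 + 1540 + 7315 + 26334 + 74613 + 170544 + 319770 + 497420 + 646646 + 705432
     = 2449868.

2449868


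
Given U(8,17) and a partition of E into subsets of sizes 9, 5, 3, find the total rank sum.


r(Ai) = min(|Ai|, 8) for each part.
Sum = min(9,8) + min(5,8) + min(3,8)
    = 8 + 5 + 3
    = 16.

16


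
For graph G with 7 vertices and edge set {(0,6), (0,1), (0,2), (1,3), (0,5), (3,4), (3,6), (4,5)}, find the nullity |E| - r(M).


Cycle rank (nullity) = |E| - r(M) = |E| - (|V| - c).
|E| = 8, |V| = 7, c = 1.
Nullity = 8 - (7 - 1) = 8 - 6 = 2.

2


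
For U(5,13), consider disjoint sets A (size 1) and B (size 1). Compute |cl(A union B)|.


|A union B| = 1 + 1 = 2 (disjoint).
In U(5,13), cl(S) = S if |S| < 5, else cl(S) = E.
Since 2 < 5, cl(A union B) = A union B.
|cl(A union B)| = 2.

2


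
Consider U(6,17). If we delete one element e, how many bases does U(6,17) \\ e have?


Deleting e from U(6,17) gives U(6,16) since n > r.
Bases of U(6,16) = C(16,6) = 8008.

8008


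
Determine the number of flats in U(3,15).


Flats of U(3,15): every subset of size < 3 is a flat, plus E itself.
Count = C(15,0) + C(15,1) + C(15,2) + 1
     = 1 + 15 + 105 + 1
     = 122.

122


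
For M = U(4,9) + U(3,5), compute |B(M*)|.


(M1+M2)* = M1* + M2*.
M1* = U(5,9), bases: C(9,5) = 126.
M2* = U(2,5), bases: C(5,2) = 10.
|B(M*)| = 126 * 10 = 1260.

1260


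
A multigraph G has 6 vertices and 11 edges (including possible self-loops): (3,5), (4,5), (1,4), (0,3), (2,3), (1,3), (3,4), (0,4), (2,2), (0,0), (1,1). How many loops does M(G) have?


In a graphic matroid, a loop is a self-loop edge (u,u) with rank 0.
Examining all 11 edges for self-loops...
Self-loops found: (2,2), (0,0), (1,1)
Number of loops = 3.

3


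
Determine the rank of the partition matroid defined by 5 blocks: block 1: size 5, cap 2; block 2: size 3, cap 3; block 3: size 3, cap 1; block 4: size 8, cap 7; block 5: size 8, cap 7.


Rank of a partition matroid = sum of min(|Si|, ci) for each block.
= min(5,2) + min(3,3) + min(3,1) + min(8,7) + min(8,7)
= 2 + 3 + 1 + 7 + 7
= 20.

20


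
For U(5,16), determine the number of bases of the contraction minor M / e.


Contracting e from U(5,16) gives U(4,15).
Bases of U(4,15) = C(15,4) = 15! / (4! * 11!) = 1365.

1365


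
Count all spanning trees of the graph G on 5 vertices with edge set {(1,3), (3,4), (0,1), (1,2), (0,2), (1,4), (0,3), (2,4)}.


By Kirchhoff's matrix tree theorem, the number of spanning trees equals
the determinant of any cofactor of the Laplacian matrix L.
G has 5 vertices and 8 edges.
Computing the (4 x 4) cofactor determinant gives 45.

45


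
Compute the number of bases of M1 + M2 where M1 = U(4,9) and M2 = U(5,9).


Bases of a direct sum M1 + M2: |B| = |B(M1)| * |B(M2)|.
|B(U(4,9))| = C(9,4) = 126.
|B(U(5,9))| = C(9,5) = 126.
Total bases = 126 * 126 = 15876.

15876


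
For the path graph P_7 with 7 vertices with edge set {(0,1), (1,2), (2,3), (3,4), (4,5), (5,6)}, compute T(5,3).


A path on 7 vertices is a tree with 6 edges.
T(x,y) = x^(6) for any tree.
T(5,3) = 5^6 = 15625.

15625


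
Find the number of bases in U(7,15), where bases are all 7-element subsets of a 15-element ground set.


Bases of U(7,15) are all 7-element subsets of the 15-element ground set.
Number of bases = C(15,7).
C(15,7) = 15! / (7! * 8!) = 6435.

6435


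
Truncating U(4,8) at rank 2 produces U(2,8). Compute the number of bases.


Truncating U(4,8) to rank 2 gives U(2,8).
Bases of U(2,8) are all 2-element subsets of 8 elements.
Number of bases = C(8,2) = 8! / (2! * 6!) = 28.

28


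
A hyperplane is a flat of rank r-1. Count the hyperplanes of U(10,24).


Hyperplanes of U(10,24) are flats of rank 9.
In a uniform matroid, these are exactly the (9)-element subsets.
Count = C(24,9) = 1307504.

1307504


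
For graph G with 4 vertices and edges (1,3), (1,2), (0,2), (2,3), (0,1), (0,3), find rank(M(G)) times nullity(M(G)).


r(M) = |V| - c = 4 - 1 = 3.
nullity = |E| - r(M) = 6 - 3 = 3.
Product = 3 * 3 = 9.

9


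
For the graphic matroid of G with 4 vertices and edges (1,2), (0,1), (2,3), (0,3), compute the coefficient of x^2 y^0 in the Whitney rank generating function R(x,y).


R(x,y) = sum over A in 2^E of x^(r(E)-r(A)) * y^(|A|-r(A)).
G has 4 vertices, 4 edges. r(E) = 3.
Enumerate all 2^4 = 16 subsets.
Count subsets with r(E)-r(A)=2 and |A|-r(A)=0: 4.

4


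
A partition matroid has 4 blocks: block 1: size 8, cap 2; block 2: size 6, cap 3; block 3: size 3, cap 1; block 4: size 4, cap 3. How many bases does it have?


A basis picks exactly ci elements from block i.
Number of bases = product of C(|Si|, ci).
= C(8,2) * C(6,3) * C(3,1) * C(4,3)
= 28 * 20 * 3 * 4
= 6720.

6720


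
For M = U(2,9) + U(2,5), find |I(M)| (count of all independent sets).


For a direct sum, |I(M1+M2)| = |I(M1)| * |I(M2)|.
|I(U(2,9))| = sum C(9,k) for k=0..2 = 46.
|I(U(2,5))| = sum C(5,k) for k=0..2 = 16.
Total = 46 * 16 = 736.

736


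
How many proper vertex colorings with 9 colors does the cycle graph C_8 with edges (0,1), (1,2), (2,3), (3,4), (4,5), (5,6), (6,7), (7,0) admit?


P(C_8, k) = (k-1)^8 + (-1)^8*(k-1).
P(9) = (8)^8 + 8
= 16777216 + 8 = 16777224.

16777224


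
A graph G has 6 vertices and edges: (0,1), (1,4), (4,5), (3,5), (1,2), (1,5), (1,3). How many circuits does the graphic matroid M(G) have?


A circuit in a graphic matroid = edge set of a simple cycle.
G has 6 vertices and 7 edges.
Enumerating all minimal edge subsets forming cycles...
Total circuits found: 3.

3


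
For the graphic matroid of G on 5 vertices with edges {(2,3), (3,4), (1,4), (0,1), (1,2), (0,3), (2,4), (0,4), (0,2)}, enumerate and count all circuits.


A circuit in a graphic matroid = edge set of a simple cycle.
G has 5 vertices and 9 edges.
Enumerating all minimal edge subsets forming cycles...
Total circuits found: 22.

22


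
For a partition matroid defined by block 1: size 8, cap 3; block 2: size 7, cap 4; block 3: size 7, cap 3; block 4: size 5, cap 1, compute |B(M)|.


A basis picks exactly ci elements from block i.
Number of bases = product of C(|Si|, ci).
= C(8,3) * C(7,4) * C(7,3) * C(5,1)
= 56 * 35 * 35 * 5
= 343000.

343000


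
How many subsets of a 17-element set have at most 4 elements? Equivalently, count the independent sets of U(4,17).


Independent sets of U(4,17) are all subsets of size <= 4.
Count = (17 choose 0) + (17 choose 1) + (17 choose 2) + (17 choose 3) + (17 choose 4)
     = 1 + 17 + 136 + 680 + 2380
     = 3214.

3214


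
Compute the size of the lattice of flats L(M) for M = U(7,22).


Flats of U(7,22): every subset of size < 7 is a flat, plus E itself.
Count = C(22,0) + C(22,1) + C(22,2) + C(22,3) + C(22,4) + C(22,5) + C(22,6) + 1
     = 1 + 22 + 231 + 1540 + 7315 + 26334 + 74613 + 1
     = 110057.

110057


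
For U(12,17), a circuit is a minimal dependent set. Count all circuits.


In U(12,17), circuits are the (13)-element subsets.
Any set of 13 elements is dependent, and removing any one element gives
an independent set of size 12, so it is a minimal dependent set.
Number of circuits = (17 choose 13) = 2380.

2380


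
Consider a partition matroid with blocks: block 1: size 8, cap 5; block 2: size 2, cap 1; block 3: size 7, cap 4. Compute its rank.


Rank of a partition matroid = sum of min(|Si|, ci) for each block.
= min(8,5) + min(2,1) + min(7,4)
= 5 + 1 + 4
= 10.

10


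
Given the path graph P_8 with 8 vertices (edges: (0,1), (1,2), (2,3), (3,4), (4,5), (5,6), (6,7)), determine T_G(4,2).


A path on 8 vertices is a tree with 7 edges.
T(x,y) = x^(7) for any tree.
T(4,2) = 4^7 = 16384.

16384


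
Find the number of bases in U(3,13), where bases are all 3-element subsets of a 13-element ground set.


Bases of U(3,13) are all 3-element subsets of the 13-element ground set.
Number of bases = C(13,3).
C(13,3) = (13 * 12 * 11) / (1 * 2 * 3) = 286.

286


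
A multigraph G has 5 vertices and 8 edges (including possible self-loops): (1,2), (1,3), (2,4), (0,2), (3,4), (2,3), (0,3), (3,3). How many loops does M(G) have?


In a graphic matroid, a loop is a self-loop edge (u,u) with rank 0.
Examining all 8 edges for self-loops...
Self-loops found: (3,3)
Number of loops = 1.

1


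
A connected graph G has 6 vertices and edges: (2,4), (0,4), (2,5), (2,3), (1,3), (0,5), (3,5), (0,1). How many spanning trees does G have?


By Kirchhoff's matrix tree theorem, the number of spanning trees equals
the determinant of any cofactor of the Laplacian matrix L.
G has 6 vertices and 8 edges.
Computing the (5 x 5) cofactor determinant gives 35.

35


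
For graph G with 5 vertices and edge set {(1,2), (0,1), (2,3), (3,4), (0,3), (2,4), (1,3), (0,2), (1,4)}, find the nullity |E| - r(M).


Cycle rank (nullity) = |E| - r(M) = |E| - (|V| - c).
|E| = 9, |V| = 5, c = 1.
Nullity = 9 - (5 - 1) = 9 - 4 = 5.

5


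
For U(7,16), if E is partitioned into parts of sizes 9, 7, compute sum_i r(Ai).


r(Ai) = min(|Ai|, 7) for each part.
Sum = min(9,7) + min(7,7)
    = 7 + 7
    = 14.

14


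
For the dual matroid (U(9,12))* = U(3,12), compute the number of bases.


The dual of U(r,n) is U(n-r, n) = U(3,12).
Bases of U(3,12) are all (3)-element subsets.
|B(M*)| = C(12,3) = 12! / (3! * 9!) = 220.

220
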